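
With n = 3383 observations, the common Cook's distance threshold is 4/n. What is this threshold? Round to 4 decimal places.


Cook's distance cutoff = 4/n = 4/3383.
= 0.0012.

0.0012


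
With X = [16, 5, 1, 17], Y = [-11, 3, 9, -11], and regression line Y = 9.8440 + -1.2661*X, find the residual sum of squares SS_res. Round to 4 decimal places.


For each point, residual = actual - predicted.
Residuals: [-0.5864, -0.5135, 0.4221, 0.6797].
Sum of squared residuals = 1.2477.

1.2477


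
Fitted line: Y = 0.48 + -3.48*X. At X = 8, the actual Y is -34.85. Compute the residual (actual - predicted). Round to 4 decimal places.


Fitted value at X = 8 is yhat = 0.48 + -3.48*8 = -27.3600.
Residual = -34.85 - -27.3600 = -7.4900.

-7.4900


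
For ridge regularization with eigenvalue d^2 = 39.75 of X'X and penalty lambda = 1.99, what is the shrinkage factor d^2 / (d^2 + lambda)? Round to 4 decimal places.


Denominator = d^2 + lambda = 39.75 + 1.99 = 41.7400.
Shrinkage = 39.75 / 41.7400 = 0.9523.

0.9523


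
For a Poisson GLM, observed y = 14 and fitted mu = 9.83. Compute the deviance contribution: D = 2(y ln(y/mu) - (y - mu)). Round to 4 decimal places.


Compute y*ln(y/mu) = 14*ln(14/9.83) = 14*0.353618 = 4.950652.
y - mu = 4.17.
D = 2*(4.950652 - (4.17)) = 1.561304, which rounds to 1.5613.

1.5613


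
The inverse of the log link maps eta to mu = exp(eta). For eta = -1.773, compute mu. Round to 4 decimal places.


mu = exp(eta) = exp(-1.773).
= 0.1698.

0.1698


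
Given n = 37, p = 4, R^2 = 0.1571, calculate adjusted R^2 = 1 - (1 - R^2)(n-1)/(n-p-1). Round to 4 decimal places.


Adjusted R^2 = 1 - (1 - R^2) * (n-1)/(n-p-1).
(1 - R^2) = 0.8429.
(n-1)/(n-p-1) = 36/32.
(1 - R^2) * (n-1) = 0.8429 * 36 = 30.3444.
Divide by (n-p-1): 30.3444 / 32 = 0.9483.
Adj R^2 = 1 - 0.9483 = 0.0517.

0.0517


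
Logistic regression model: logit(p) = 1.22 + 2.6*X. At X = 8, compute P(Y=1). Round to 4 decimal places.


Linear predictor: z = 1.22 + 2.6 * 8 = 22.0200.
P = 1/(1 + exp(-22.0200)) = 1/(1 + 0.0000) = 1.0000.

1.0000


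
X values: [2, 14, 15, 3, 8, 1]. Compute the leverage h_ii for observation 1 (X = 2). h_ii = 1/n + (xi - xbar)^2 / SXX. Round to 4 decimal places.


n = 6, xbar = 7.1667.
SXX = sum((xi - xbar)^2) = 190.8333.
h = 1/6 + (2 - 7.1667)^2 / 190.8333 = 0.3066.

0.3066


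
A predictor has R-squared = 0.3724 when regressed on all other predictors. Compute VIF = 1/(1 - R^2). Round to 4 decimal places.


Denominator: 1 - 0.3724 = 0.6276.
VIF = 1 / 0.6276 = 1.5934.

1.5934


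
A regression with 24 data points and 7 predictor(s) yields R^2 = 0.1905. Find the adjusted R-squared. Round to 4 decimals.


Plug in: Adj R^2 = 1 - (1 - 0.1905) * 23/16.
= 1 - 0.8095 * 23/16
= 1 - 18.6185 / 16
= 1 - 1.1637 = -0.1637.

-0.1637


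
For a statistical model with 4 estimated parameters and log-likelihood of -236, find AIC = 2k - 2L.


Compute:
2k = 2*4 = 8.
-2*loglik = -2*(-236) = 472.
AIC = 8 + 472 = 480.

480


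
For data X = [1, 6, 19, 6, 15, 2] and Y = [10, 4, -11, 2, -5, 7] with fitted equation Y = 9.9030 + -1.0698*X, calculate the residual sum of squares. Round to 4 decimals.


For each point, residual = actual - predicted.
Residuals: [1.1668, 0.5158, -0.5768, -1.4842, 1.1440, -0.7634].
Sum of squared residuals = 6.0545.

6.0545


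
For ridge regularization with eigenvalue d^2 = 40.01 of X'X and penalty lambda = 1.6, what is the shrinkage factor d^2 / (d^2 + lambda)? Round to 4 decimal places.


d^2 + lambda = 40.01 + 1.6 = 41.6100.
Shrinkage factor = 40.01/41.6100 = 0.9615.

0.9615


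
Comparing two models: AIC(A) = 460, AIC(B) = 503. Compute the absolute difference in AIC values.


|AIC_A - AIC_B| = |460 - 503| = 43.
Model A is preferred (lower AIC).

43


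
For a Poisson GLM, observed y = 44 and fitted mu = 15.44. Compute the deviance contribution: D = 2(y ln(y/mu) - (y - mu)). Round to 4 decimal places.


First: ln(44/15.44) = 1.047228.
Then: 44 * 1.047228 = 46.078032.
y - mu = 44 - 15.44 = 28.56.
D = 2(46.078032 - 28.56) = 35.036064, which rounds to 35.0361.

35.0361


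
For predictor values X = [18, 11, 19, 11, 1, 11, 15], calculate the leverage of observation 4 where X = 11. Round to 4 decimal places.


n = 7, xbar = 12.2857.
SXX = sum((xi - xbar)^2) = 217.4286.
h = 1/7 + (11 - 12.2857)^2 / 217.4286 = 0.1505.

0.1505


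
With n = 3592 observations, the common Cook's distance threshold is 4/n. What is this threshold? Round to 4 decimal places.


Using the rule of thumb:
Threshold = 4 / 3592 = 0.0011.

0.0011


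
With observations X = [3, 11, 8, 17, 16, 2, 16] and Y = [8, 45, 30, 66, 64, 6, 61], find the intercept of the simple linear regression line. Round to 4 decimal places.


Compute b1 = 4.0931 from the OLS formula.
With xbar = 10.4286 and ybar = 40.0000, the intercept is:
b0 = 40.0000 - 4.0931 * 10.4286 = -2.6857.

-2.6857


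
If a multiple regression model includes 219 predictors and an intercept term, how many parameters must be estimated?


Including the intercept, the model has 219 predictor coefficients + 1 intercept.
Total = 220.

220


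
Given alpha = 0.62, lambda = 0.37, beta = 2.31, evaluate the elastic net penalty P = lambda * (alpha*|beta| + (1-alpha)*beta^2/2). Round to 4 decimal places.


Compute:
L1 = 0.62 * 2.31 = 1.4322.
L2 = 0.38 * 2.31^2 / 2 = 1.0139.
Penalty = 0.37 * (1.4322 + 1.0139) = 0.9050.

0.9050


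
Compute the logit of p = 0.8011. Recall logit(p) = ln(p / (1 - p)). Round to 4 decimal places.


1 - p = 0.1989.
p/(1-p) = 4.0277.
logit = ln(4.0277) = 1.3932.

1.3932


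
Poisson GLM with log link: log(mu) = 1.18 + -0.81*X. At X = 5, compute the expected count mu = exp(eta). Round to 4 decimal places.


eta = 1.18 + -0.81 * 5 = -2.8700.
mu = exp(-2.8700) = 0.0567.

0.0567


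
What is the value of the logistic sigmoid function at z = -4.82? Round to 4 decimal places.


exp(4.8200) = 123.9651.
1 + exp(-z) = 124.9651.
sigmoid = 1/124.9651 = 0.0080.

0.0080


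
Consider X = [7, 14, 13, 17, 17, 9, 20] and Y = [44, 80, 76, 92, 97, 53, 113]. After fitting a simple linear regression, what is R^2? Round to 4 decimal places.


Fit the OLS line: b0 = 6.6663, b1 = 5.2406.
SSres = 20.5421.
SStot = 3559.4286.
R^2 = 1 - 20.5421/3559.4286 = 0.9942.

0.9942


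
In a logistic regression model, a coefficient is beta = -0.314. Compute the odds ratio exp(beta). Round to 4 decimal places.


Odds ratio = exp(beta) = exp(-0.314).
= 0.7305.

0.7305


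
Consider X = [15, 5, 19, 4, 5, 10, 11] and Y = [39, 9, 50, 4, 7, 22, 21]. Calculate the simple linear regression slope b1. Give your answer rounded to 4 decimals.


The sample means are xbar = 9.8571 and ybar = 21.7143.
Compute S_xx = 192.8571 and S_xy = 583.7143.
Slope b1 = S_xy / S_xx = 583.7143 / 192.8571 = 3.0267.

3.0267


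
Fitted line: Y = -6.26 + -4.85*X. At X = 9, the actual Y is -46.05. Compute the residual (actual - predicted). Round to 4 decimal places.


Compute yhat = -6.26 + (-4.85)(9) = -49.9100.
Residual = actual - predicted = -46.05 - -49.9100 = 3.8600.

3.8600


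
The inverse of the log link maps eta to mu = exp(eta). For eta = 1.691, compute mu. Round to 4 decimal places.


The inverse log link gives:
mu = exp(1.691) = 5.4249.

5.4249


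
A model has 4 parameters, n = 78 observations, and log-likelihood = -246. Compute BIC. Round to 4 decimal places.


ln(78) = 4.356709.
k * ln(n) = 4 * 4.356709 = 17.426836.
-2L = 492.
BIC = 17.426836 + 492 = 509.426836, which rounds to 509.4268.

509.4268


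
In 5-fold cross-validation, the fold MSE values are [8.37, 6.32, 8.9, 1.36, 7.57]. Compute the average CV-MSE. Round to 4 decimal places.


Sum of fold MSEs = 32.5200.
Average = 32.5200 / 5 = 6.5040.

6.5040


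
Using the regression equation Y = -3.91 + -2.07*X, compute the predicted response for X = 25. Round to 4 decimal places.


Plug X = 25 into Y = -3.91 + -2.07*X:
Y = -3.91 + -51.7500 = -55.6600.

-55.6600


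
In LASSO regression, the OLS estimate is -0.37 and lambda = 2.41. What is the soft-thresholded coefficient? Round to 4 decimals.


Check: |-0.37| = 0.37 vs lambda = 2.41.
Since |beta| <= lambda, the coefficient is set to 0.
Soft-thresholded coefficient = 0.0000.

0.0000


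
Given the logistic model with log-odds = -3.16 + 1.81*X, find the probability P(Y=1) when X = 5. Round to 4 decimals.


z = -3.16 + 1.81 * 5 = 5.8900.
Sigmoid: P = 1 / (1 + exp(-5.8900)) = 0.9972.

0.9972


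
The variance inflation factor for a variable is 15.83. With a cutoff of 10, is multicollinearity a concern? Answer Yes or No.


The threshold is 10.
VIF = 15.83 is >= 10.
Multicollinearity indication: Yes.

Yes


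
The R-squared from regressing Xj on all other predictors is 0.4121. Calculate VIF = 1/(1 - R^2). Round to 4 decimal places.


VIF = 1 / (1 - 0.4121).
= 1 / 0.5879 = 1.7010.

1.7010


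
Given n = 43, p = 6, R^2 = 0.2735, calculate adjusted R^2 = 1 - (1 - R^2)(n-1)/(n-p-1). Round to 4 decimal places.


Adjusted R^2 = 1 - (1 - R^2) * (n-1)/(n-p-1).
(1 - R^2) = 0.7265.
(n-1)/(n-p-1) = 42/36.
(1 - R^2) * (n-1) = 0.7265 * 42 = 30.5130.
Divide by (n-p-1): 30.5130 / 36 = 0.8476.
Adj R^2 = 1 - 0.8476 = 0.1524.

0.1524


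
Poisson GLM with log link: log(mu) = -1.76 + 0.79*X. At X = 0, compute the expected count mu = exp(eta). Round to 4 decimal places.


Linear predictor: eta = -1.76 + (0.79)(0) = -1.7600.
Expected count: mu = exp(-1.7600) = 0.1720.

0.1720


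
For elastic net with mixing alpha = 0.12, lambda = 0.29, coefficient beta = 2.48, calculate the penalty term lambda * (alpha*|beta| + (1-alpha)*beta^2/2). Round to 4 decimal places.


L1 component = 0.12 * |2.48| = 0.2976.
L2 component = 0.88 * 2.48^2 / 2 = 2.7062.
Penalty = 0.29 * (0.2976 + 2.7062) = 0.29 * 3.0038 = 0.8711.

0.8711


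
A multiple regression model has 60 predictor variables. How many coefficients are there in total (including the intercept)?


Including the intercept, the model has 60 predictor coefficients + 1 intercept.
Total = 61.

61


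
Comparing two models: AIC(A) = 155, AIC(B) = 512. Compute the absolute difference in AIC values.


Absolute difference = |155 - 512| = 357.
The model with lower AIC (A) is preferred.

357


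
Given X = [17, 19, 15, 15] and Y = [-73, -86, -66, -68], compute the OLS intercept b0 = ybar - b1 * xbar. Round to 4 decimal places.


The slope is b1 = -4.5909.
Sample means are xbar = 16.5000 and ybar = -73.2500.
Intercept: b0 = -73.2500 - (-4.5909)(16.5000) = 2.5000.

2.5000


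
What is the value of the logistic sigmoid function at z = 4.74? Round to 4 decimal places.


First, exp(-4.7400) = 0.0087.
Then sigma(z) = 1/(1 + 0.0087) = 0.9913.

0.9913


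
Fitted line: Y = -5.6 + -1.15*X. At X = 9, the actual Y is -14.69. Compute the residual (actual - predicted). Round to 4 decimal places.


Compute yhat = -5.6 + (-1.15)(9) = -15.9500.
Residual = actual - predicted = -14.69 - -15.9500 = 1.2600.

1.2600


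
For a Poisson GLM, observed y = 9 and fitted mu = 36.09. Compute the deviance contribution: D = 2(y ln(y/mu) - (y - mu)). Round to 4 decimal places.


First: ln(9/36.09) = -1.388791.
Then: 9 * -1.388791 = -12.499119.
y - mu = 9 - 36.09 = -27.09.
D = 2(-12.499119 - -27.09) = 29.181762, which rounds to 29.1818.

29.1818


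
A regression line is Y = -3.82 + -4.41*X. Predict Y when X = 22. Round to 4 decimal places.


Substitute X = 22 into the equation:
Y = -3.82 + -4.41 * 22 = -3.82 + -97.0200 = -100.8400.

-100.8400


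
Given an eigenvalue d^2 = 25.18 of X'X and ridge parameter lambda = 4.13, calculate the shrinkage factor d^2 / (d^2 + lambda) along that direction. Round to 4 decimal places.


d^2 + lambda = 25.18 + 4.13 = 29.3100.
Shrinkage factor = 25.18/29.3100 = 0.8591.

0.8591


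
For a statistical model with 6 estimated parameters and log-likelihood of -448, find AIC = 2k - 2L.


AIC = 2k - 2*loglik = 2(6) - 2(-448).
= 12 + 896 = 908.

908


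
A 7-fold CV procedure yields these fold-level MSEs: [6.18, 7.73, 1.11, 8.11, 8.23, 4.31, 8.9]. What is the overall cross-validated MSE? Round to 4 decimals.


Add all fold MSEs: 44.5700.
Divide by k = 7: 44.5700/7 = 6.3671.

6.3671


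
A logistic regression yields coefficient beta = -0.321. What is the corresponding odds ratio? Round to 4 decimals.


The odds ratio is computed as:
OR = e^(-0.321) = 0.7254.

0.7254


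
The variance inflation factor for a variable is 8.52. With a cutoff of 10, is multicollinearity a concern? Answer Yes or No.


Check: VIF = 8.52 vs threshold = 10.
Since 8.52 < 10, the answer is No.

No


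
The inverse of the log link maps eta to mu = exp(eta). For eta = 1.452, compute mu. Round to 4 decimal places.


Apply the inverse link:
mu = e^1.452 = 4.2716.

4.2716


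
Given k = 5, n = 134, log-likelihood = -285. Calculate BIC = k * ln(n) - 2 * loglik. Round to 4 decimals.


Compute k*ln(n) = 5*ln(134) = 5*4.897840 = 24.489200.
Then -2*loglik = 570.
BIC = 24.489200 + 570 = 594.489200, which rounds to 594.4892.

594.4892


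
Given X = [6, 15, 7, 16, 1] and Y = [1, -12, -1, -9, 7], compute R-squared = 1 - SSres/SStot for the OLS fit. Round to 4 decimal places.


After computing the OLS fit (b0=7.8667, b1=-1.1852):
SSres = 9.2444, SStot = 236.8000.
R^2 = 1 - 9.2444/236.8000 = 0.9610.

0.9610


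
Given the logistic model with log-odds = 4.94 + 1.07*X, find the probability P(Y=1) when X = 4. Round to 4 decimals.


Linear predictor: z = 4.94 + 1.07 * 4 = 9.2200.
P = 1/(1 + exp(-9.2200)) = 1/(1 + 0.0001) = 0.9999.

0.9999


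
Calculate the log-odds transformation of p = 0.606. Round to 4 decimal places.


1 - p = 0.394.
p/(1-p) = 1.5381.
logit = ln(1.5381) = 0.4305.

0.4305


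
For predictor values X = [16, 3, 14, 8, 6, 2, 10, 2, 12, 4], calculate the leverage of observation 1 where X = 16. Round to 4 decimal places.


Compute xbar = 7.7000 with n = 10 observations.
SXX = 236.1000.
Leverage = 1/10 + (16 - 7.7000)^2/236.1000 = 0.3918.

0.3918


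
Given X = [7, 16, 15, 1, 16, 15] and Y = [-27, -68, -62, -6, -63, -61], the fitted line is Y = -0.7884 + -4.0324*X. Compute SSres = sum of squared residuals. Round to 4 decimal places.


For each point, residual = actual - predicted.
Residuals: [2.0152, -2.6932, -0.7256, -1.1792, 2.3068, 0.2744].
Sum of squared residuals = 18.6280.

18.6280


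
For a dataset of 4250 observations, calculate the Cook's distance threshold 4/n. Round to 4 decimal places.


Using the rule of thumb:
Threshold = 4 / 4250 = 0.0009.

0.0009


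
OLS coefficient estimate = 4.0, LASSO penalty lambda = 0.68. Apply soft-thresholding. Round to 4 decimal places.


|beta_OLS| = 4.0.
lambda = 0.68.
Since |beta| > lambda, coefficient = sign(beta)*(|beta| - lambda) = 3.3200.
Result = 3.3200.

3.3200


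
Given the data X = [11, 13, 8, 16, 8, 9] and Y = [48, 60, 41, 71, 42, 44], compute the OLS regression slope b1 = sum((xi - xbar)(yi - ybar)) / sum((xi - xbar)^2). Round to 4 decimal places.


First compute the means: xbar = 10.8333, ybar = 51.0000.
Then S_xx = sum((xi - xbar)^2) = 50.8333.
S_xy = sum((xi - xbar)(yi - ybar)) = 189.0000.
b1 = S_xy / S_xx = 189.0000 / 50.8333 = 3.7180.

3.7180


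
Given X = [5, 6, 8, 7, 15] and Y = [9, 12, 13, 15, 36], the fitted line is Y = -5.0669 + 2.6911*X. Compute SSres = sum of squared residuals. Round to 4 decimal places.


For each point, residual = actual - predicted.
Residuals: [0.6114, 0.9203, -3.4619, 1.2292, 0.7004].
Sum of squared residuals = 15.2070.

15.2070


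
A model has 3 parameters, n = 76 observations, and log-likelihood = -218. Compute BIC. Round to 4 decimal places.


Compute k*ln(n) = 3*ln(76) = 3*4.330733 = 12.992199.
Then -2*loglik = 436.
BIC = 12.992199 + 436 = 448.992199, which rounds to 448.9922.

448.9922


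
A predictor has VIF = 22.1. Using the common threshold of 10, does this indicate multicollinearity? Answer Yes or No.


Compare VIF = 22.1 to the threshold of 10.
22.1 >= 10, so the answer is Yes.

Yes


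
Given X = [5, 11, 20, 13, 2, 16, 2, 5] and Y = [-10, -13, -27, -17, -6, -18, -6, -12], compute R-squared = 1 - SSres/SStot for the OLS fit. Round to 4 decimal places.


Fit the OLS line: b0 = -4.4257, b1 = -0.9945.
SSres = 25.8654.
SStot = 341.8750.
R^2 = 1 - 25.8654/341.8750 = 0.9243.

0.9243


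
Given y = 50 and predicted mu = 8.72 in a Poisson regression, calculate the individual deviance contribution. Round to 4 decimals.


First: ln(50/8.72) = 1.746404.
Then: 50 * 1.746404 = 87.320200.
y - mu = 50 - 8.72 = 41.28.
D = 2(87.320200 - 41.28) = 92.080400, which rounds to 92.0804.

92.0804


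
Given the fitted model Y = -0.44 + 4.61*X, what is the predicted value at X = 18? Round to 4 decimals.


Predicted value:
Y = -0.44 + (4.61)(18) = -0.44 + 82.9800 = 82.5400.

82.5400


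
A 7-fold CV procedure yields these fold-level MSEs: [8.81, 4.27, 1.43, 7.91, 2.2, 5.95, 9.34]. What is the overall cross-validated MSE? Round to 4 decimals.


Sum of fold MSEs = 39.9100.
Average = 39.9100 / 7 = 5.7014.

5.7014


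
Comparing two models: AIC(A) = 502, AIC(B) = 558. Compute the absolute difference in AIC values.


Compute |502 - 558| = 56.
Model A has the smaller AIC.

56


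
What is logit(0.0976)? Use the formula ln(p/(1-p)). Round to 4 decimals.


1 - p = 0.9024.
p/(1-p) = 0.1082.
logit = ln(0.1082) = -2.2242.

-2.2242


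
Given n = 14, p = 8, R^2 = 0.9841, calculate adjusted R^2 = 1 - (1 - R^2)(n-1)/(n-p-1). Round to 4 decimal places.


Adjusted R^2 = 1 - (1 - R^2) * (n-1)/(n-p-1).
(1 - R^2) = 0.0159.
(n-1)/(n-p-1) = 13/5.
(1 - R^2) * (n-1) = 0.0159 * 13 = 0.2067.
Divide by (n-p-1): 0.2067 / 5 = 0.0413.
Adj R^2 = 1 - 0.0413 = 0.9587.

0.9587


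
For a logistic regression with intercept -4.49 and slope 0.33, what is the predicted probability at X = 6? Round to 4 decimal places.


Linear predictor: z = -4.49 + 0.33 * 6 = -2.5100.
P = 1/(1 + exp(2.5100)) = 1/(1 + 12.3049) = 0.0752.

0.0752


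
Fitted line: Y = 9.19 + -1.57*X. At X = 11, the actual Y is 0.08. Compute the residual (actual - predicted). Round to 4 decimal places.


Compute yhat = 9.19 + (-1.57)(11) = -8.0800.
Residual = actual - predicted = 0.08 - -8.0800 = 8.1600.

8.1600


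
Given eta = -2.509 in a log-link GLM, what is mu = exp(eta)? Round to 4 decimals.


Apply the inverse link:
mu = e^-2.509 = 0.0813.

0.0813


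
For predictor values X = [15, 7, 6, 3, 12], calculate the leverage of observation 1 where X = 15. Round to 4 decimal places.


Mean of X: xbar = 8.6000.
SXX = 93.2000.
For X = 15: h = 1/5 + (15 - 8.6000)^2/93.2000 = 0.6395.

0.6395


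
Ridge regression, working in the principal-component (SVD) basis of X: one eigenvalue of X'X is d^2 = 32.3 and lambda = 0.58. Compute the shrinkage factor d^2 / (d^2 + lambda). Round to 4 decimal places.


d^2 + lambda = 32.3 + 0.58 = 32.8800.
Shrinkage factor = 32.3/32.8800 = 0.9824.

0.9824


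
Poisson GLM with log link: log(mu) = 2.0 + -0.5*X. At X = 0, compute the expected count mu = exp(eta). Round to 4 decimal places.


Linear predictor: eta = 2.0 + (-0.5)(0) = 2.0000.
Expected count: mu = exp(2.0000) = 7.3891.

7.3891


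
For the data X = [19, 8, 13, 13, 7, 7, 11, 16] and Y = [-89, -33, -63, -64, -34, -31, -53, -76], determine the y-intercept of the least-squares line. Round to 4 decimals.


The slope is b1 = -4.9045.
Sample means are xbar = 11.7500 and ybar = -55.3750.
Intercept: b0 = -55.3750 - (-4.9045)(11.7500) = 2.2528.

2.2528


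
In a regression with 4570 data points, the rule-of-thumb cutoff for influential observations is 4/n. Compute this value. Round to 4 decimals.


Cook's distance cutoff = 4/n = 4/4570.
= 0.0009.

0.0009


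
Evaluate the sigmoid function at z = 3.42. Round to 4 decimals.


exp(-3.4200) = 0.0327.
1 + exp(-z) = 1.0327.
sigmoid = 1/1.0327 = 0.9683.

0.9683


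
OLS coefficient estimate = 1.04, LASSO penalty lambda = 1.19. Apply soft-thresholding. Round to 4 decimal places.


|beta_OLS| = 1.04.
lambda = 1.19.
Since |beta| <= lambda, the coefficient is set to 0.
Result = 0.0000.

0.0000


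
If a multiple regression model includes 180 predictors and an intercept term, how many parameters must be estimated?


Each predictor gets one coefficient, plus one intercept.
Total parameters = 180 + 1 = 181.

181


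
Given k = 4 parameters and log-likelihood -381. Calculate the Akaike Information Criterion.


AIC = 2*4 - 2*(-381).
= 8 + 762 = 770.

770


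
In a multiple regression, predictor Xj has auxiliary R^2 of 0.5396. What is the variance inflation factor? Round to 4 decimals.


Using VIF = 1/(1 - R^2_j):
1 - 0.5396 = 0.4604.
VIF = 2.1720.

2.1720


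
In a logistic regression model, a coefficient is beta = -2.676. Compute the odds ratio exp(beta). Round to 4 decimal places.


The odds ratio is computed as:
OR = e^(-2.676) = 0.0688.

0.0688


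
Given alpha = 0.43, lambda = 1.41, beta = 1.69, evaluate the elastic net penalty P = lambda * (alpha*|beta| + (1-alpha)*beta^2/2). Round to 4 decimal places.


L1 component = 0.43 * |1.69| = 0.7267.
L2 component = 0.57 * 1.69^2 / 2 = 0.8140.
Penalty = 1.41 * (0.7267 + 0.8140) = 1.41 * 1.5407 = 2.1724.

2.1724


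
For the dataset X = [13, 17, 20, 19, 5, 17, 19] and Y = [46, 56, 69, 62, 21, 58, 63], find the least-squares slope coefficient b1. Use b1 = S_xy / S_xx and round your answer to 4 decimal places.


First compute the means: xbar = 15.7143, ybar = 53.5714.
Then S_xx = sum((xi - xbar)^2) = 165.4286.
S_xy = sum((xi - xbar)(yi - ybar)) = 503.1429.
b1 = S_xy / S_xx = 503.1429 / 165.4286 = 3.0415.

3.0415


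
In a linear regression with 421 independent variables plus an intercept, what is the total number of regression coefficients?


Each predictor gets one coefficient, plus one intercept.
Total parameters = 421 + 1 = 422.

422


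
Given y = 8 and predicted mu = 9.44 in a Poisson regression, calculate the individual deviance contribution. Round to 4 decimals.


y/mu = 8/9.44 = 0.847458 (approx.), and ln(8/9.44) = -0.165514.
y * ln(y/mu) = 8 * -0.165514 = -1.324112.
y - mu = -1.44.
D = 2 * (-1.324112 - -1.44) = 0.231776, which rounds to 0.2318.

0.2318


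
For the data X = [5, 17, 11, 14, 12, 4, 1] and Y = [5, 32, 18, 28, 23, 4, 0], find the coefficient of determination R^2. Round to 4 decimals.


After computing the OLS fit (b0=-3.9669, b1=2.1526):
SSres = 14.8957, SStot = 973.4286.
R^2 = 1 - 14.8957/973.4286 = 0.9847.

0.9847


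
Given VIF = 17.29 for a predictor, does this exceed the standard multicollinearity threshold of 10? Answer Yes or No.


Compare VIF = 17.29 to the threshold of 10.
17.29 >= 10, so the answer is Yes.

Yes


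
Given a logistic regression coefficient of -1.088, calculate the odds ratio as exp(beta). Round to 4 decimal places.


The odds ratio is computed as:
OR = e^(-1.088) = 0.3369.

0.3369


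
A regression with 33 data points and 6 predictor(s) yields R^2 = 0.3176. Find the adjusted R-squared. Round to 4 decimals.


Adjusted R^2 = 1 - (1 - R^2) * (n-1)/(n-p-1).
(1 - R^2) = 0.6824.
(n-1)/(n-p-1) = 32/26.
(1 - R^2) * (n-1) = 0.6824 * 32 = 21.8368.
Divide by (n-p-1): 21.8368 / 26 = 0.8399.
Adj R^2 = 1 - 0.8399 = 0.1601.

0.1601


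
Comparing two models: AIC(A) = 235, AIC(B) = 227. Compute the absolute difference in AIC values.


Compute |235 - 227| = 8.
Model B has the smaller AIC.

8


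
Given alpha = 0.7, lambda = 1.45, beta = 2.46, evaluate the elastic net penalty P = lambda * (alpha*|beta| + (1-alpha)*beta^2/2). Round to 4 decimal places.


Compute:
L1 = 0.7 * 2.46 = 1.7220.
L2 = 0.3 * 2.46^2 / 2 = 0.9077.
Penalty = 1.45 * (1.7220 + 0.9077) = 3.8131.

3.8131


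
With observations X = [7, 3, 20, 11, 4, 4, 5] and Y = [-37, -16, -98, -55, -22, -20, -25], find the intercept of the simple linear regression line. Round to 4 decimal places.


First find the slope: b1 = -4.8262.
Means: xbar = 7.7143, ybar = -39.0000.
b0 = ybar - b1 * xbar = -39.0000 - -4.8262 * 7.7143 = -1.7695.

-1.7695


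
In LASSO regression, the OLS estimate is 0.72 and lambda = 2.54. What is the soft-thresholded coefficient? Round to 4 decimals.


Check: |0.72| = 0.72 vs lambda = 2.54.
Since |beta| <= lambda, the coefficient is set to 0.
Soft-thresholded coefficient = 0.0000.

0.0000


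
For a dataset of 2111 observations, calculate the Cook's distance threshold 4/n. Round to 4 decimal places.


Using the rule of thumb:
Threshold = 4 / 2111 = 0.0019.

0.0019


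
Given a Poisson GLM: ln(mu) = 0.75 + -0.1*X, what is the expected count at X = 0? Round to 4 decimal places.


Compute eta = 0.75 + -0.1 * 0 = 0.7500.
Apply inverse link: mu = e^0.7500 = 2.1170.

2.1170


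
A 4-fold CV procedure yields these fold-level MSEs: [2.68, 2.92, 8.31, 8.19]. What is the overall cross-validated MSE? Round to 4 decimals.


Total MSE across folds = 22.1000.
CV-MSE = 22.1000/4 = 5.5250.

5.5250


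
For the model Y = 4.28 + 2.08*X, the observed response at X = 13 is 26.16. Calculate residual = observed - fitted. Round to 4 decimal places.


Compute yhat = 4.28 + (2.08)(13) = 31.3200.
Residual = actual - predicted = 26.16 - 31.3200 = -5.1600.

-5.1600


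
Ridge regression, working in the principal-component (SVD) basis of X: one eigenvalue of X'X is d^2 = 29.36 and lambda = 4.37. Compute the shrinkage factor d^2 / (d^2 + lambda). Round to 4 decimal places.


d^2 + lambda = 29.36 + 4.37 = 33.7300.
Shrinkage factor = 29.36/33.7300 = 0.8704.

0.8704


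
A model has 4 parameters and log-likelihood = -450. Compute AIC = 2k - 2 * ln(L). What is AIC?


AIC = 2*4 - 2*(-450).
= 8 + 900 = 908.

908


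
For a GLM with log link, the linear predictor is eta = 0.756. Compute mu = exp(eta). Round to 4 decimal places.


The inverse log link gives:
mu = exp(0.756) = 2.1297.

2.1297


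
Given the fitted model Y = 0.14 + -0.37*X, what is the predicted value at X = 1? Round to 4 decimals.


Substitute X = 1 into the equation:
Y = 0.14 + -0.37 * 1 = 0.14 + -0.3700 = -0.2300.

-0.2300


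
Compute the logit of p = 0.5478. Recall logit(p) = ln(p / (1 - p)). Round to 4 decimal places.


Compute the odds: 0.5478/0.4522 = 1.2114.
Take the natural log: ln(1.2114) = 0.1918.

0.1918


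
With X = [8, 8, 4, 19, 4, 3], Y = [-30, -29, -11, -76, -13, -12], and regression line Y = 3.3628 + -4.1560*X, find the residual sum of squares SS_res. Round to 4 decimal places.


For each point, residual = actual - predicted.
Residuals: [-0.1148, 0.8852, 2.2612, -0.3988, 0.2612, -2.8948].
Sum of squared residuals = 14.5169.

14.5169


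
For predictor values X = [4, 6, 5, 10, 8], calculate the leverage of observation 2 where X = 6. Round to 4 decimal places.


Compute xbar = 6.6000 with n = 5 observations.
SXX = 23.2000.
Leverage = 1/5 + (6 - 6.6000)^2/23.2000 = 0.2155.

0.2155


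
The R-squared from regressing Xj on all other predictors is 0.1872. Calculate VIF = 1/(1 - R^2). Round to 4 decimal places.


VIF = 1 / (1 - 0.1872).
= 1 / 0.8128 = 1.2303.

1.2303


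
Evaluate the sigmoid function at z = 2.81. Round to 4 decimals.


Compute exp(-2.8100) = 0.0602.
Sigmoid = 1 / (1 + 0.0602) = 1 / 1.0602 = 0.9432.

0.9432


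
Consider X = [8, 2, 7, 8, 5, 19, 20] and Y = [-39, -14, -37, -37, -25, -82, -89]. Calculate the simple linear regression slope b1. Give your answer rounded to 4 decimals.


The sample means are xbar = 9.8571 and ybar = -46.1429.
Compute S_xx = 286.8571 and S_xy = -1174.1429.
Slope b1 = S_xy / S_xx = -1174.1429 / 286.8571 = -4.0931.

-4.0931


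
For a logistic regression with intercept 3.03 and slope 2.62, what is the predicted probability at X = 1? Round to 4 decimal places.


Compute z = 3.03 + (2.62)(1) = 5.6500.
exp(-z) = 0.0035.
P = 1/(1 + 0.0035) = 0.9965.

0.9965


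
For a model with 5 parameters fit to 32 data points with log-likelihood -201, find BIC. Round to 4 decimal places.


ln(32) = 3.465736.
k * ln(n) = 5 * 3.465736 = 17.328680.
-2L = 402.
BIC = 17.328680 + 402 = 419.328680, which rounds to 419.3287.

419.3287


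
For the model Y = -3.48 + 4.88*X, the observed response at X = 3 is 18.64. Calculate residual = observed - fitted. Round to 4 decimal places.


Fitted value at X = 3 is yhat = -3.48 + 4.88*3 = 11.1600.
Residual = 18.64 - 11.1600 = 7.4800.

7.4800


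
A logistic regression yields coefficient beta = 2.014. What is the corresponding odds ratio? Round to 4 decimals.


Odds ratio = exp(beta) = exp(2.014).
= 7.4932.

7.4932


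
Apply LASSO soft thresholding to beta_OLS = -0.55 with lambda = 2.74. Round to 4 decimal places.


|beta_OLS| = 0.55.
lambda = 2.74.
Since |beta| <= lambda, the coefficient is set to 0.
Result = 0.0000.

0.0000


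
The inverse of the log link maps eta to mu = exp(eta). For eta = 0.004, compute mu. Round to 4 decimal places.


mu = exp(eta) = exp(0.004).
= 1.0040.

1.0040


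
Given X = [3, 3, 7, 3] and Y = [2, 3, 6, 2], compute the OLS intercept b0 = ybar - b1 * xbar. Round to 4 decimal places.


The slope is b1 = 0.9167.
Sample means are xbar = 4.0000 and ybar = 3.2500.
Intercept: b0 = 3.2500 - (0.9167)(4.0000) = -0.4167.

-0.4167


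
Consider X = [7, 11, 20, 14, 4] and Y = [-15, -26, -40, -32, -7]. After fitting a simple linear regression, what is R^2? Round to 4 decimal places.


Fit the OLS line: b0 = -0.6305, b1 = -2.0866.
SSres = 20.0401.
SStot = 694.0000.
R^2 = 1 - 20.0401/694.0000 = 0.9711.

0.9711


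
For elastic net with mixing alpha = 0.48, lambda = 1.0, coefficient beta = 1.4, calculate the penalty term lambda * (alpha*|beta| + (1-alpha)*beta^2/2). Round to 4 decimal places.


L1 component = 0.48 * |1.4| = 0.6720.
L2 component = 0.52 * 1.4^2 / 2 = 0.5096.
Penalty = 1.0 * (0.6720 + 0.5096) = 1.0 * 1.1816 = 1.1816.

1.1816


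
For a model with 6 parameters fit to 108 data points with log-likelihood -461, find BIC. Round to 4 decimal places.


k * ln(n) = 6 * ln(108) = 6 * 4.682131 = 28.092786.
-2 * loglik = -2 * (-461) = 922.
BIC = 28.092786 + 922 = 950.092786, which rounds to 950.0928.

950.0928


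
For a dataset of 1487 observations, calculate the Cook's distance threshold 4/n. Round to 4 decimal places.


Using the rule of thumb:
Threshold = 4 / 1487 = 0.0027.

0.0027


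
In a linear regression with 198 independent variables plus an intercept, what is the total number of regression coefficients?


Including the intercept, the model has 198 predictor coefficients + 1 intercept.
Total = 199.

199


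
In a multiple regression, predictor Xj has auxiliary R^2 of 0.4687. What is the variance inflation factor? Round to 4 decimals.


Denominator: 1 - 0.4687 = 0.5313.
VIF = 1 / 0.5313 = 1.8822.

1.8822


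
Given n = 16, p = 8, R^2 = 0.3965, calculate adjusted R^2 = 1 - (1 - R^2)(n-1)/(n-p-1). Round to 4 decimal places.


Plug in: Adj R^2 = 1 - (1 - 0.3965) * 15/7.
= 1 - 0.6035 * 15/7
= 1 - 9.0525 / 7
= 1 - 1.2932 = -0.2932.

-0.2932


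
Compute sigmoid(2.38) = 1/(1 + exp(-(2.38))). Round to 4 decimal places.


Compute exp(-2.3800) = 0.0926.
Sigmoid = 1 / (1 + 0.0926) = 1 / 1.0926 = 0.9153.

0.9153


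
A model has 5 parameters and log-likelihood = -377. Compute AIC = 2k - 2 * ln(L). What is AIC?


AIC = 2k - 2*loglik = 2(5) - 2(-377).
= 10 + 754 = 764.

764


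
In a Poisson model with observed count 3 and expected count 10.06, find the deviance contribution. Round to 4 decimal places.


Compute y*ln(y/mu) = 3*ln(3/10.06) = 3*-1.209955 = -3.629865.
y - mu = -7.06.
D = 2*(-3.629865 - (-7.06)) = 6.860270, which rounds to 6.8603.

6.8603


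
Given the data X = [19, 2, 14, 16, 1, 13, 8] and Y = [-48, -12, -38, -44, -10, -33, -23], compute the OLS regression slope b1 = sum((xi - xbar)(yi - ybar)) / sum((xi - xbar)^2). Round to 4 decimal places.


The sample means are xbar = 10.4286 and ybar = -29.7143.
Compute S_xx = 289.7143 and S_xy = -625.8571.
Slope b1 = S_xy / S_xx = -625.8571 / 289.7143 = -2.1603.

-2.1603


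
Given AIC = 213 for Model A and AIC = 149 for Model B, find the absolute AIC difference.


|AIC_A - AIC_B| = |213 - 149| = 64.
Model B is preferred (lower AIC).

64


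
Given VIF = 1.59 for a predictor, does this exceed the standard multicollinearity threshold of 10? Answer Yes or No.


Check: VIF = 1.59 vs threshold = 10.
Since 1.59 < 10, the answer is No.

No


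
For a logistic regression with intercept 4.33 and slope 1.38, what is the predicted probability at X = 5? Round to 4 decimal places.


Compute z = 4.33 + (1.38)(5) = 11.2300.
exp(-z) = 0.0000.
P = 1/(1 + 0.0000) = 1.0000.

1.0000


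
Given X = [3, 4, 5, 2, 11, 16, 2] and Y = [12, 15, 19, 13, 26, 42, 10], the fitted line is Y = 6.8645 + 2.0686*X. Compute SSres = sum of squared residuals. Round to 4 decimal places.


For each point, residual = actual - predicted.
Residuals: [-1.0703, -0.1389, 1.7925, 1.9983, -3.6191, 2.0379, -1.0017].
Sum of squared residuals = 26.6254.

26.6254


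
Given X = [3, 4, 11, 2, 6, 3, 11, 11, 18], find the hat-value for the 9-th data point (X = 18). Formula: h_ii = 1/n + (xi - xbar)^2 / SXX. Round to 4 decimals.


n = 9, xbar = 7.6667.
SXX = sum((xi - xbar)^2) = 232.0000.
h = 1/9 + (18 - 7.6667)^2 / 232.0000 = 0.5714.

0.5714


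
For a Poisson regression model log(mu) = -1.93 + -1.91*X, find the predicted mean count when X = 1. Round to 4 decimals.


Compute eta = -1.93 + -1.91 * 1 = -3.8400.
Apply inverse link: mu = e^-3.8400 = 0.0215.

0.0215


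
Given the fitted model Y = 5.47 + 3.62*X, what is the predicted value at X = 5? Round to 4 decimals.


Plug X = 5 into Y = 5.47 + 3.62*X:
Y = 5.47 + 18.1000 = 23.5700.

23.5700


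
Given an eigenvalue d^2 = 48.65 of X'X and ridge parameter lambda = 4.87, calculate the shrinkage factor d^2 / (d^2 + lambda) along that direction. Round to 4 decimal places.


d^2 + lambda = 48.65 + 4.87 = 53.5200.
Shrinkage factor = 48.65/53.5200 = 0.9090.

0.9090


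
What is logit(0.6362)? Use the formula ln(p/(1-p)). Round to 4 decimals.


The odds are p/(1-p) = 0.6362 / 0.3638 = 1.7488.
logit(p) = ln(1.7488) = 0.5589.

0.5589


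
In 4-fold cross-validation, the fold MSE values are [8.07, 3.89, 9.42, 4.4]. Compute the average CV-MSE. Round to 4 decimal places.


Add all fold MSEs: 25.7800.
Divide by k = 4: 25.7800/4 = 6.4450.

6.4450


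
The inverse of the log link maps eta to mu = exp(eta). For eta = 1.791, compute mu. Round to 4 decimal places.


The inverse log link gives:
mu = exp(1.791) = 5.9954.

5.9954


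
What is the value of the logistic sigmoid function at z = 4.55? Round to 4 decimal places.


exp(-4.5500) = 0.0106.
1 + exp(-z) = 1.0106.
sigmoid = 1/1.0106 = 0.9895.

0.9895


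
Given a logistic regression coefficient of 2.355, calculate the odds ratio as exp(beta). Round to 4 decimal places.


Odds ratio = exp(beta) = exp(2.355).
= 10.5381.

10.5381


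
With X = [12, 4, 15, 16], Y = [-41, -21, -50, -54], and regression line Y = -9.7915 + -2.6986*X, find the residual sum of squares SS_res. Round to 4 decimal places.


Compute predicted values, then residuals = yi - yhat_i.
Residuals: [1.1747, -0.4141, 0.2705, -1.0309].
SSres = sum(residual^2) = 2.6873.

2.6873


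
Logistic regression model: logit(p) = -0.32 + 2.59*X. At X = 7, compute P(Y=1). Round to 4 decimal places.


z = -0.32 + 2.59 * 7 = 17.8100.
Sigmoid: P = 1 / (1 + exp(-17.8100)) = 1.0000.

1.0000


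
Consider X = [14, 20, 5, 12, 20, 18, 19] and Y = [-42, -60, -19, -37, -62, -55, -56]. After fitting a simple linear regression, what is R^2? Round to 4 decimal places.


After computing the OLS fit (b0=-4.1073, b1=-2.7986):
SSres = 8.5482, SStot = 1447.4286.
R^2 = 1 - 8.5482/1447.4286 = 0.9941.

0.9941


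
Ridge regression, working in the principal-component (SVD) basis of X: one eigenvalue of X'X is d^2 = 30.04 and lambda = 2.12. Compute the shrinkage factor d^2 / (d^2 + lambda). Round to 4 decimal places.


Compute the denominator: 30.04 + 2.12 = 32.1600.
Shrinkage factor = 30.04 / 32.1600 = 0.9341.

0.9341


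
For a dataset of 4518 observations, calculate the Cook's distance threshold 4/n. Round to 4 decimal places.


Cook's distance cutoff = 4/n = 4/4518.
= 0.0009.

0.0009


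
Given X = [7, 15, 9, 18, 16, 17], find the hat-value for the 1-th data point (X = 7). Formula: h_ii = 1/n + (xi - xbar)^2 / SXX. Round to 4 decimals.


Compute xbar = 13.6667 with n = 6 observations.
SXX = 103.3333.
Leverage = 1/6 + (7 - 13.6667)^2/103.3333 = 0.5968.

0.5968


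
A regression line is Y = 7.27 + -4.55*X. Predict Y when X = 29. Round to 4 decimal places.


Predicted value:
Y = 7.27 + (-4.55)(29) = 7.27 + -131.9500 = -124.6800.

-124.6800


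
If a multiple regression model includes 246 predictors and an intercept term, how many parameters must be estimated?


Total coefficients = number of predictors + 1 (for the intercept).
= 246 + 1 = 247.

247


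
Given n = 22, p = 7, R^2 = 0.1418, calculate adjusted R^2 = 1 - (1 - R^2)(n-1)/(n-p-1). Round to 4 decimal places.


Plug in: Adj R^2 = 1 - (1 - 0.1418) * 21/14.
= 1 - 0.8582 * 21/14
= 1 - 18.0222 / 14
= 1 - 1.2873 = -0.2873.

-0.2873


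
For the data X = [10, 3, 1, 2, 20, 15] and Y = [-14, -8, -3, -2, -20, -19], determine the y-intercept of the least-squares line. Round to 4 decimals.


The slope is b1 = -0.9656.
Sample means are xbar = 8.5000 and ybar = -11.0000.
Intercept: b0 = -11.0000 - (-0.9656)(8.5000) = -2.7921.

-2.7921


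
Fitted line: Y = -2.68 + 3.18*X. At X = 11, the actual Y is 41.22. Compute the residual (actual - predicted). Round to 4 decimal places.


Compute yhat = -2.68 + (3.18)(11) = 32.3000.
Residual = actual - predicted = 41.22 - 32.3000 = 8.9200.

8.9200


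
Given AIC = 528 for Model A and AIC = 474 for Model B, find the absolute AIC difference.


Compute |528 - 474| = 54.
Model B has the smaller AIC.

54


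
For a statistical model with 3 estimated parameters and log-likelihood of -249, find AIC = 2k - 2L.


Compute:
2k = 2*3 = 6.
-2*loglik = -2*(-249) = 498.
AIC = 6 + 498 = 504.

504


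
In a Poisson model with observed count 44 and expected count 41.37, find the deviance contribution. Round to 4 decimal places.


y/mu = 44/41.37 = 1.063573 (approx.), and ln(44/41.37) = 0.061634.
y * ln(y/mu) = 44 * 0.061634 = 2.711896.
y - mu = 2.63.
D = 2 * (2.711896 - 2.63) = 0.163792, which rounds to 0.1638.

0.1638


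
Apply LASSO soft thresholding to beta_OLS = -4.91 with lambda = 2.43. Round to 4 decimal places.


Check: |-4.91| = 4.91 vs lambda = 2.43.
Since |beta| > lambda, coefficient = sign(beta)*(|beta| - lambda) = -2.4800.
Soft-thresholded coefficient = -2.4800.

-2.4800


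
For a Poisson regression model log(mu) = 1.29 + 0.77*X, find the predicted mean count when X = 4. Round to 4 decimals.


Compute eta = 1.29 + 0.77 * 4 = 4.3700.
Apply inverse link: mu = e^4.3700 = 79.0436.

79.0436


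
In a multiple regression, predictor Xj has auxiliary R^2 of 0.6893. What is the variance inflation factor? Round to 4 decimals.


Denominator: 1 - 0.6893 = 0.3107.
VIF = 1 / 0.3107 = 3.2185.

3.2185


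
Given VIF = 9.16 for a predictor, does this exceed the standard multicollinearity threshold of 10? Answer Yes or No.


The threshold is 10.
VIF = 9.16 is < 10.
Multicollinearity indication: No.

No


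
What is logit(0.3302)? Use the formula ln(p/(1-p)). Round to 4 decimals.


1 - p = 0.6698.
p/(1-p) = 0.4930.
logit = ln(0.4930) = -0.7073.

-0.7073


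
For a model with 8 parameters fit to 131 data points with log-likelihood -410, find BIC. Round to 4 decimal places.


k * ln(n) = 8 * ln(131) = 8 * 4.875197 = 39.001576.
-2 * loglik = -2 * (-410) = 820.
BIC = 39.001576 + 820 = 859.001576, which rounds to 859.0016.

859.0016
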